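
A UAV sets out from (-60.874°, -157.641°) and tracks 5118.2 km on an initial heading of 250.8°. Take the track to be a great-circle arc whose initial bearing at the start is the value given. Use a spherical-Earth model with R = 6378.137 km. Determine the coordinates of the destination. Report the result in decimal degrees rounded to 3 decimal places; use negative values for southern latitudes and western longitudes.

latitude -46.234°, longitude 123.333°

δ = 5118.2/6378.137 = 0.802460 rad (45.9776°).
Start latitude φ₁ = -1.062452 rad; initial bearing θ = 4.377286 rad.
Applying the spherical law of cosines for sides, sin φ₂ = sin φ₁ cos δ + cos φ₁ sin δ cos θ = -0.722167, so φ₂ = -46.234°.
Then Δλ = atan2(-0.330525, 0.064090) = -1.379270 rad, from sin θ sin δ cos φ₁ over cos δ − sin φ₁ sin φ₂.
λ₂ = -157.641° + -79.026° = -236.667°, normalized to (−180°, 180°] → 123.333°.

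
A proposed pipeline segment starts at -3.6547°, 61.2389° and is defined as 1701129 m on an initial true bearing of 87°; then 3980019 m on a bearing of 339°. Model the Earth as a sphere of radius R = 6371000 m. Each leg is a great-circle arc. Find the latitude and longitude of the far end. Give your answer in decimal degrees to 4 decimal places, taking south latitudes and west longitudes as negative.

latitude 30.4442°, longitude 62.4634°

Apply the spherical direct solution leg by leg, carrying full precision between legs.
Leg 1: from (-3.6547°, 61.2389°), δ = 1701129/6371000 = 0.267011 rad, θ = 87° → φ = -2.7343°, λ = 76.5339°.
Leg 2: from (-2.7343°, 76.5339°), δ = 3980019/6371000 = 0.624709 rad, θ = 339° → φ = 30.4442°, λ = 62.4634°.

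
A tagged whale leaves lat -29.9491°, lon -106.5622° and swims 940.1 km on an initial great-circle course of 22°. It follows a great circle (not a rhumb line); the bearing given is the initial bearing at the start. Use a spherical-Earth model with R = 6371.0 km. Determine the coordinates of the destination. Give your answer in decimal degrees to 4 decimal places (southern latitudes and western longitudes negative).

Angular distance δ = d/R = 940.1 / 6371 = 0.147559 rad.
Start latitude φ₁ = -0.522710 rad; initial bearing θ = 0.383972 rad.
Destination latitude: φ₂ = arcsin( sin φ₁ cos δ + cos φ₁ sin δ cos θ ) = arcsin(-0.375689) = -22.0669°.
Δλ = atan2( sin θ sin δ cos φ₁ , cos δ − sin φ₁ sin φ₂ ) = atan2(0.047722, 0.801577) = 0.059465 rad = 3.4071°.
Hence λ₂ = -106.5622° + 3.4071° = -103.1551°.

latitude -22.0669°, longitude -103.1551°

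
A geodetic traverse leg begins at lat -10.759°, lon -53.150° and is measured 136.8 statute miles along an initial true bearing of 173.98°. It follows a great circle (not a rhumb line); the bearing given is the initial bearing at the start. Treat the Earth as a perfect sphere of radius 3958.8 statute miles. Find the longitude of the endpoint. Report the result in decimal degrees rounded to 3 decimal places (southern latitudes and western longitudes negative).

Central angle δ = d/R = 0.034556 rad.
With φ₁ = -10.759° = -0.187780 rad and θ = 173.98° = 3.036524 rad:
sin φ₂ = sin φ₁ cos δ + cos φ₁ sin δ cos θ = (-0.186678)(0.999403) + (0.982421)(0.034549)(-0.994485) = -0.220321
φ₂ = asin(-0.220321) = -0.222144 rad = -12.728°.
For the longitude increment, Δλ = atan2( sin θ sin δ cos φ₁, cos δ − sin φ₁ sin φ₂ ) = atan2(0.003560, 0.958274) = 0.213°.
λ₂ = λ₁ + Δλ = -52.937°.

longitude -52.937°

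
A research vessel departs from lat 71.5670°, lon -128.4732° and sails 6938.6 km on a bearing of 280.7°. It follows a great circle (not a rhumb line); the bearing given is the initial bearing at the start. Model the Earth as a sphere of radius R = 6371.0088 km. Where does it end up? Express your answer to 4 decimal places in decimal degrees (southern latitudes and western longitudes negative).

Angular distance δ = d/R = 6938.6 / 6371.0088 = 1.089090 rad.
Start latitude φ₁ = 1.249080 rad; initial bearing θ = 4.899139 rad.
Destination latitude: φ₂ = arcsin( sin φ₁ cos δ + cos φ₁ sin δ cos θ ) = arcsin(0.491549) = 29.4424°.
Δλ = atan2( sin θ sin δ cos φ₁ , cos δ − sin φ₁ sin φ₂ ) = atan2(-0.275342, -0.003037) = -1.581827 rad = -90.6320°.
λ₂ = -128.4732° + -90.6320° = -219.1052°, normalized to (−180°, 180°] → 140.8948°.

latitude 29.4424°, longitude 140.8948°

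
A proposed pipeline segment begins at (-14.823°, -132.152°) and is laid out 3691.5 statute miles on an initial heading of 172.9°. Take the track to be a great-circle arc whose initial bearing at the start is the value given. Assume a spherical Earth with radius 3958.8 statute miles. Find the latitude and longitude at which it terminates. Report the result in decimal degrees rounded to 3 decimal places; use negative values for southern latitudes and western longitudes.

latitude -67.347°, longitude -117.216°

δ = 3691.5/3958.8 = 0.932480 rad (53.4271°).
Converting: φ₁ = -0.258710 rad, θ = 3.017674 rad.
Applying the spherical law of cosines for sides, sin φ₂ = sin φ₁ cos δ + cos φ₁ sin δ cos θ = -0.922857, so φ₂ = -67.347°.
Δλ = atan2( sin θ sin δ cos φ₁ , cos δ − sin φ₁ sin φ₂ ) = atan2(0.095961, 0.359746) = 0.260676 rad = 14.936°.
λ₂ = -132.152° + 14.936° = -117.216°.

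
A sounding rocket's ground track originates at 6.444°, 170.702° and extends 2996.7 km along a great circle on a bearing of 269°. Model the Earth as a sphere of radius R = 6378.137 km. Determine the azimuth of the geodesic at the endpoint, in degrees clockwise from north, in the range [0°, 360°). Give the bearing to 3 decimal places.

The arc subtends δ = 2996.7/6378.137 = 0.469839 rad at the centre.
Start latitude φ₁ = 0.112469 rad; initial bearing θ = 4.694936 rad.
sin φ₂ = sin φ₁ cos δ + cos φ₁ sin δ cos θ = (0.112232)(0.891641) + (0.993682)(0.452743)(-0.017452) = 0.092219
φ₂ = asin(0.092219) = 0.092350 rad = 5.291°.
Then Δλ = atan2(-0.449814, 0.881291) = -0.471936 rad, from sin θ sin δ cos φ₁ over cos δ − sin φ₁ sin φ₂.
λ₂ = λ₁ + Δλ = 143.662°.
The forward bearing on arrival equals the back-azimuth from the destination plus 180°.
Back-azimuth from P₂ (5.291°, 143.662°) to P₁ (6.444°, 170.702°), with Δλ' = λ₁ − λ₂ = 27.040°: atan2( sin Δλ' cos φ₁ , cos φ₂ sin φ₁ − sin φ₂ cos φ₁ cos Δλ' ) = 86.184°.
Final bearing = (86.184° + 180°) mod 360° = 266.184°.

final bearing 266.184°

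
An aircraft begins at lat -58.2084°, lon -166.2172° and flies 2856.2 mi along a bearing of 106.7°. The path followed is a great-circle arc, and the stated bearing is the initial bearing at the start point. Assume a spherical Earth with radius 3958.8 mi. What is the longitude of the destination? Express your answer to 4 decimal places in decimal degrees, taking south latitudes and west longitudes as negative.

longitude -96.5343°

Angular distance δ = d/R = 2856.2 / 3958.8 = 0.721481 rad.
With φ₁ = -58.2084° = -1.015928 rad and θ = 106.7° = 1.862266 rad:
Destination latitude: φ₂ = arcsin( sin φ₁ cos δ + cos φ₁ sin δ cos θ ) = arcsin(-0.738174) = -47.5761°.
Δλ = atan2( sin θ sin δ cos φ₁ , cos δ − sin φ₁ sin φ₂ ) = atan2(0.333294, 0.123402) = 1.216197 rad = 69.6829°.
λ₂ = λ₁ + Δλ = -96.5343°.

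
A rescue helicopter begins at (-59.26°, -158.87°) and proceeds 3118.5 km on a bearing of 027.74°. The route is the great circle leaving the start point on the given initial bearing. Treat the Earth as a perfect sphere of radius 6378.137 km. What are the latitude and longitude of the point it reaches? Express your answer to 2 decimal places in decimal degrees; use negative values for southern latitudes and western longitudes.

latitude -33.11°, longitude -143.74°

δ = 3118.5/6378.137 = 0.488936 rad (28.0140°).
Start latitude φ₁ = -1.034282 rad; initial bearing θ = 0.484154 rad.
Destination latitude: φ₂ = arcsin( sin φ₁ cos δ + cos φ₁ sin δ cos θ ) = arcsin(-0.546306) = -33.11°.
Δλ = atan2( sin θ sin δ cos φ₁ , cos δ − sin φ₁ sin φ₂ ) = atan2(0.111746, 0.413285) = 0.264071 rad = 15.13°.
Hence λ₂ = -158.87° + 15.13° = -143.74°.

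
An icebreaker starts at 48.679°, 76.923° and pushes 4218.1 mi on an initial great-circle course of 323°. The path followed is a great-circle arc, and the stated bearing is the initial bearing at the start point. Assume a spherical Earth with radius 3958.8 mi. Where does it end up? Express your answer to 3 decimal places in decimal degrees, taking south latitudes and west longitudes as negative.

latitude 55.585°, longitude -34.368°

The arc subtends δ = 4218.1/3958.8 = 1.065500 rad at the centre.
With φ₁ = 48.679° = 0.849609 rad and θ = 323° = 5.637413 rad:
sin φ₂ = sin φ₁ cos δ + cos φ₁ sin δ cos θ = (0.751022)(0.484067) + (0.660277)(0.875031)(0.798636) = 0.824967
φ₂ = asin(0.824967) = 0.970144 rad = 55.585°.
For the longitude increment, Δλ = atan2( sin θ sin δ cos φ₁, cos δ − sin φ₁ sin φ₂ ) = atan2(-0.347706, -0.135501) = -111.291°.
Hence λ₂ = 76.923° + -111.291° = -34.368°.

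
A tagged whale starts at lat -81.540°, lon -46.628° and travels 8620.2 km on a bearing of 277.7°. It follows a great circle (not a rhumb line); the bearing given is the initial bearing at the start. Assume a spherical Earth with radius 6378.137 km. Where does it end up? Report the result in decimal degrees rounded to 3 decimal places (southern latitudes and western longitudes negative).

δ = 8620.2/6378.137 = 1.351523 rad (77.4366°).
Converting: φ₁ = -1.423141 rad, θ = 4.846779 rad.
sin φ₂ = sin φ₁ cos δ + cos φ₁ sin δ cos θ = (-0.989119)(0.217520) + (0.147119)(0.976056)(0.133986) = -0.195913
φ₂ = asin(-0.195913) = -0.197189 rad = -11.298°.
Then Δλ = atan2(-0.142301, 0.023739) = -1.405500 rad, from sin θ sin δ cos φ₁ over cos δ − sin φ₁ sin φ₂.
Hence λ₂ = -46.628° + -80.529° = -127.157°.

latitude -11.298°, longitude -127.157°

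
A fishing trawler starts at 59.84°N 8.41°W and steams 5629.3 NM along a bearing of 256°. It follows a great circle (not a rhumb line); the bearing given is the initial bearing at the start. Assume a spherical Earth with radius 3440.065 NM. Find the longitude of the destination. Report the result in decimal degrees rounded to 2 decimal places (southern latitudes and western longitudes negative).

Angular distance δ = d/R = 5629.3 / 3440.065 = 1.636393 rad.
Start latitude φ₁ = 1.044405 rad; initial bearing θ = 4.468043 rad.
Destination latitude: φ₂ = arcsin( sin φ₁ cos δ + cos φ₁ sin δ cos θ ) = arcsin(-0.177960) = -10.25°.
Δλ = atan2( sin θ sin δ cos φ₁ , cos δ − sin φ₁ sin φ₂ ) = atan2(-0.486444, 0.088319) = -1.391192 rad = -79.71°.
λ₂ = -8.41° + -79.71° = -88.12°.

longitude -88.12°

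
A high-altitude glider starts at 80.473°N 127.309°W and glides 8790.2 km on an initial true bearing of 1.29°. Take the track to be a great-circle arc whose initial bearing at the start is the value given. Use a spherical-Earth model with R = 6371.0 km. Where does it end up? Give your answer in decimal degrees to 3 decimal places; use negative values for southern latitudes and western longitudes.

Central angle δ = d/R = 1.379721 rad.
With φ₁ = 80.473° = 1.404519 rad and θ = 1.29° = 0.022515 rad:
Destination latitude: φ₂ = arcsin( sin φ₁ cos δ + cos φ₁ sin δ cos θ ) = arcsin(0.349755) = 20.472°.
For the longitude increment, Δλ = atan2( sin θ sin δ cos φ₁, cos δ − sin φ₁ sin φ₂ ) = atan2(0.003658, -0.155016) = 178.648°.
Hence λ₂ = -127.309° + 178.648° = 51.339°.

latitude 20.472°, longitude 51.339°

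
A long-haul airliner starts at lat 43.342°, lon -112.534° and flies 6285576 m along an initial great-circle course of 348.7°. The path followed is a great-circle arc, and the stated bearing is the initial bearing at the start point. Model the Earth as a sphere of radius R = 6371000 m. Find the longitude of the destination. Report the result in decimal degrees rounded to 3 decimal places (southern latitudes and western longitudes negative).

Angular distance δ = d/R = 6285576 / 6371000 = 0.986592 rad.
Converting: φ₁ = 0.756461 rad, θ = 6.085963 rad.
sin φ₂ = sin φ₁ cos δ + cos φ₁ sin δ cos θ = (0.686352)(0.551536) + (0.727270)(0.834151)(0.980615) = 0.973440
φ₂ = asin(0.973440) = 1.339807 rad = 76.765°.
For the longitude increment, Δλ = atan2( sin θ sin δ cos φ₁, cos δ − sin φ₁ sin φ₂ ) = atan2(-0.118871, -0.116586) = -134.444°.
λ₂ = -112.534° + -134.444° = -246.978°, normalized to (−180°, 180°] → 113.022°.

longitude 113.022°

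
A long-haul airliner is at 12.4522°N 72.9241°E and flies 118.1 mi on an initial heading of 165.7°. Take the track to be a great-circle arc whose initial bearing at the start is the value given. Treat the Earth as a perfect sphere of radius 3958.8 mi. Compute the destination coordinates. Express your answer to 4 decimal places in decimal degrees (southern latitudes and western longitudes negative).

latitude 10.7956°, longitude 73.3538°

The arc subtends δ = 118.1/3958.8 = 0.029832 rad at the centre.
With φ₁ = 12.4522° = 0.217332 rad and θ = 165.7° = 2.892011 rad:
Destination latitude: φ₂ = arcsin( sin φ₁ cos δ + cos φ₁ sin δ cos θ ) = arcsin(0.187305) = 10.7956°.
Δλ = atan2( sin θ sin δ cos φ₁ , cos δ − sin φ₁ sin φ₂ ) = atan2(0.007194, 0.959167) = 0.007500 rad = 0.4297°.
Hence λ₂ = 72.9241° + 0.4297° = 73.3538°.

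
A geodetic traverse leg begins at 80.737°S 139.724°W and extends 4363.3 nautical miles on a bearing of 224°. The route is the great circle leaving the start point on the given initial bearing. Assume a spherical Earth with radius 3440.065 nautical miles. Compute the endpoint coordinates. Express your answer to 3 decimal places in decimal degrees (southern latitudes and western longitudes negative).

latitude -23.859°, longitude 86.753°

Central angle δ = d/R = 1.268377 rad.
Converting: φ₁ = -1.409126 rad, θ = 3.909538 rad.
Destination latitude: φ₂ = arcsin( sin φ₁ cos δ + cos φ₁ sin δ cos θ ) = arcsin(-0.404482) = -23.859°.
For the longitude increment, Δλ = atan2( sin θ sin δ cos φ₁, cos δ − sin φ₁ sin φ₂ ) = atan2(-0.106742, -0.101377) = -133.523°.
λ₂ = -139.724° + -133.523° = -273.247°, normalized to (−180°, 180°] → 86.753°.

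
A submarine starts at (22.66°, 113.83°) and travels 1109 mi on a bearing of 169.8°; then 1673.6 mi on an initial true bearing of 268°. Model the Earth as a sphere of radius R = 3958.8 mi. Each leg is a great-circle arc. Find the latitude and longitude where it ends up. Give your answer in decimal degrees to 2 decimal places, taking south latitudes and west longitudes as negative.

Apply the spherical direct solution leg by leg, carrying full precision between legs.
Leg 1: from (22.66°, 113.83°), δ = 1109/3958.8 = 0.280135 rad, θ = 169.8° → φ = 6.84°, λ = 116.66°.
Leg 2: from (6.84°, 116.66°), δ = 1673.6/3958.8 = 0.422754 rad, θ = 268° → φ = 5.42°, λ = 92.33°.

latitude 5.42°, longitude 92.33°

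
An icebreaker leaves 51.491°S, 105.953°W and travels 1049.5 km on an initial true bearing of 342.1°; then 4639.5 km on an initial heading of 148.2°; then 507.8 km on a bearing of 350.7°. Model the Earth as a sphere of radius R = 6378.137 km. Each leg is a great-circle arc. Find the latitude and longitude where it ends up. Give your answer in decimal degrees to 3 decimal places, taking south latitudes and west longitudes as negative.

Apply the spherical direct solution leg by leg, carrying full precision between legs.
Leg 1: from (-51.491°, -105.953°), δ = 1049.5/6378.137 = 0.164546 rad, θ = 342.1° → φ = -42.445°, λ = -109.865°.
Leg 2: from (-42.445°, -109.865°), δ = 4639.5/6378.137 = 0.727407 rad, θ = 148.2° → φ = -67.086°, λ = -45.715°.
Leg 3: from (-67.086°, -45.715°), δ = 507.8/6378.137 = 0.079616 rad, θ = 350.7° → φ = -62.575°, λ = -47.314°.

latitude -62.575°, longitude -47.314°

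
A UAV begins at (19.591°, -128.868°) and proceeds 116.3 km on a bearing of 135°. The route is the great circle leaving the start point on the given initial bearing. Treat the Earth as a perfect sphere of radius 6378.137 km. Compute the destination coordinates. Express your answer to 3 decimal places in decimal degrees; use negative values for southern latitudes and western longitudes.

latitude 18.851°, longitude -128.087°

The arc subtends δ = 116.3/6378.137 = 0.018234 rad at the centre.
Start latitude φ₁ = 0.341927 rad; initial bearing θ = 2.356194 rad.
Applying the spherical law of cosines for sides, sin φ₂ = sin φ₁ cos δ + cos φ₁ sin δ cos θ = 0.323101, so φ₂ = 18.851°.
Δλ = atan2( sin θ sin δ cos φ₁ , cos δ − sin φ₁ sin φ₂ ) = atan2(0.012146, 0.891497) = 0.013624 rad = 0.781°.
λ₂ = -128.868° + 0.781° = -128.087°.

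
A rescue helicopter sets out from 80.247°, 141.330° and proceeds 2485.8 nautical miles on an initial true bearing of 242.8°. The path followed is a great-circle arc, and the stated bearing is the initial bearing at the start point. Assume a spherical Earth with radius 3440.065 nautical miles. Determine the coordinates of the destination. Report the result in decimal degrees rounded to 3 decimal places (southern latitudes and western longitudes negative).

Angular distance δ = d/R = 2485.8 / 3440.065 = 0.722603 rad.
Converting: φ₁ = 1.400574 rad, θ = 4.237659 rad.
Applying the spherical law of cosines for sides, sin φ₂ = sin φ₁ cos δ + cos φ₁ sin δ cos θ = 0.688037, so φ₂ = 43.475°.
Δλ = atan2( sin θ sin δ cos φ₁ , cos δ − sin φ₁ sin φ₂ ) = atan2(-0.099643, 0.071994) = -0.945112 rad = -54.151°.
λ₂ = 141.330° + -54.151° = 87.179°.

latitude 43.475°, longitude 87.179°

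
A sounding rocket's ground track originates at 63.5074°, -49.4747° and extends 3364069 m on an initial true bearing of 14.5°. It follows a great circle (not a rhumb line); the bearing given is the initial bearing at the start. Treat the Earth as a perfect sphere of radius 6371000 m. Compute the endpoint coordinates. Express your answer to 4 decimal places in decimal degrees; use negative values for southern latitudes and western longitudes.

latitude 82.1745°, longitude 62.6297°

δ = 3364069/6371000 = 0.528028 rad (30.2538°).
Start latitude φ₁ = 1.108413 rad; initial bearing θ = 0.253073 rad.
sin φ₂ = sin φ₁ cos δ + cos φ₁ sin δ cos θ = (0.894992)(0.863802) + (0.446082)(0.503831)(0.968148) = 0.990687
φ₂ = asin(0.990687) = 1.434215 rad = 82.1745°.
Then Δλ = atan2(0.056273, -0.022855) = 1.956591 rad, from sin θ sin δ cos φ₁ over cos δ − sin φ₁ sin φ₂.
Hence λ₂ = -49.4747° + 112.1044° = 62.6297°.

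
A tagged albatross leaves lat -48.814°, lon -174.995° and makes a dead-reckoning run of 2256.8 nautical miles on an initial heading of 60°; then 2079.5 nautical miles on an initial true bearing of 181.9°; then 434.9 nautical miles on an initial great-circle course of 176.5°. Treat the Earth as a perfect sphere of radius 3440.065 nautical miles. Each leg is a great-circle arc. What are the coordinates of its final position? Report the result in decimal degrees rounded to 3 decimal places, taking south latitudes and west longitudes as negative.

latitude -65.129°, longitude -140.868°

Apply the spherical direct solution leg by leg, carrying full precision between legs.
Leg 1: from (-48.814°, -174.995°), δ = 2256.8/3440.065 = 0.656034 rad, θ = 60° → φ = -23.298°, λ = -139.884°.
Leg 2: from (-23.298°, -139.884°), δ = 2079.5/3440.065 = 0.604494 rad, θ = 181.9° → φ = -57.902°, λ = -141.917°.
Leg 3: from (-57.902°, -141.917°), δ = 434.9/3440.065 = 0.126422 rad, θ = 176.5° → φ = -65.129°, λ = -140.868°.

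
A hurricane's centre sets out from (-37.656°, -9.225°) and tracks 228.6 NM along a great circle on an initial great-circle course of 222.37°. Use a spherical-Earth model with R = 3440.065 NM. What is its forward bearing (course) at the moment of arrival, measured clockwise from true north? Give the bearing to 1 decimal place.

final bearing 224.5°

Angular distance δ = d/R = 228.6 / 3440.065 = 0.066452 rad.
Converting: φ₁ = -0.657221 rad, θ = 3.881089 rad.
Destination latitude: φ₂ = arcsin( sin φ₁ cos δ + cos φ₁ sin δ cos θ ) = arcsin(-0.648411) = -40.422°.
Then Δλ = atan2(-0.035428, 0.601666) = -0.058816 rad, from sin θ sin δ cos φ₁ over cos δ − sin φ₁ sin φ₂.
λ₂ = λ₁ + Δλ = -12.595°.
The forward bearing on arrival equals the back-azimuth from the destination plus 180°.
Back-azimuth from P₂ (-40.4°, -12.6°) to P₁ (-37.7°, -9.2°), with Δλ' = λ₁ − λ₂ = 3.4°: atan2( sin Δλ' cos φ₁ , cos φ₂ sin φ₁ − sin φ₂ cos φ₁ cos Δλ' ) = 44.5°.
Final bearing = (44.5° + 180°) mod 360° = 224.5°.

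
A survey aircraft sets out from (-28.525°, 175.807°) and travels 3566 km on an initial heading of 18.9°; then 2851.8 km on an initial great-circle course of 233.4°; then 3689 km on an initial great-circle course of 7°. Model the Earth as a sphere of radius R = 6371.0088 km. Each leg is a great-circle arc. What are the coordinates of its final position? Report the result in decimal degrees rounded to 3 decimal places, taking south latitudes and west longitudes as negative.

Apply the spherical direct solution leg by leg, carrying full precision between legs.
Leg 1: from (-28.525°, 175.807°), δ = 3566/6371.0088 = 0.559723 rad, θ = 18.9° → φ = 2.102°, λ = -174.283°.
Leg 2: from (2.102°, -174.283°), δ = 2851.8/6371.0088 = 0.447621 rad, θ = 233.4° → φ = -12.992°, λ = 164.825°.
Leg 3: from (-12.992°, 164.825°), δ = 3689/6371.0088 = 0.579029 rad, θ = 7° → φ = 19.941°, λ = 168.893°.

latitude 19.941°, longitude 168.893°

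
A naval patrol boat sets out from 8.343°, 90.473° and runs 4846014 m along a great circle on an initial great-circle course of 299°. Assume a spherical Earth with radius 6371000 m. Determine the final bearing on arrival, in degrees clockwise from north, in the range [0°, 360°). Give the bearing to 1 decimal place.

Angular distance δ = d/R = 4846014 / 6371000 = 0.760636 rad.
With φ₁ = 8.343° = 0.145613 rad and θ = 299° = 5.218534 rad:
Applying the spherical law of cosines for sides, sin φ₂ = sin φ₁ cos δ + cos φ₁ sin δ cos θ = 0.435791, so φ₂ = 25.836°.
For the longitude increment, Δλ = atan2( sin θ sin δ cos φ₁, cos δ − sin φ₁ sin φ₂ ) = atan2(-0.596567, 0.661165) = -42.060°.
λ₂ = λ₁ + Δλ = 48.413°.
The forward bearing on arrival equals the back-azimuth from the destination plus 180°.
Back-azimuth from P₂ (25.8°, 48.4°) to P₁ (8.3°, 90.5°), with Δλ' = λ₁ − λ₂ = 42.1°: atan2( sin Δλ' cos φ₁ , cos φ₂ sin φ₁ − sin φ₂ cos φ₁ cos Δλ' ) = 106.0°.
Final bearing = (106.0° + 180°) mod 360° = 286.0°.

final bearing 286.0°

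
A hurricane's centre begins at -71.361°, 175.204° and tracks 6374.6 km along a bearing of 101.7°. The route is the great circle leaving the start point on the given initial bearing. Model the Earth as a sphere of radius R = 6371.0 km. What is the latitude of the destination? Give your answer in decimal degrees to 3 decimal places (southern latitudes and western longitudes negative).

latitude -34.477°

Angular distance δ = d/R = 6374.6 / 6371 = 1.000565 rad.
With φ₁ = -71.361° = -1.245484 rad and θ = 101.7° = 1.775000 rad:
sin φ₂ = sin φ₁ cos δ + cos φ₁ sin δ cos θ = (-0.947551)(0.539827) + (0.319604)(0.841776)(-0.202787) = -0.566070
φ₂ = asin(-0.566070) = -0.601731 rad = -34.477°.
Δλ = atan2( sin θ sin δ cos φ₁ , cos δ − sin φ₁ sin φ₂ ) = atan2(0.263446, 0.003446) = 1.557716 rad = 89.251°.
λ₂ = 175.204° + 89.251° = 264.455°, normalized to (−180°, 180°] → -95.545°.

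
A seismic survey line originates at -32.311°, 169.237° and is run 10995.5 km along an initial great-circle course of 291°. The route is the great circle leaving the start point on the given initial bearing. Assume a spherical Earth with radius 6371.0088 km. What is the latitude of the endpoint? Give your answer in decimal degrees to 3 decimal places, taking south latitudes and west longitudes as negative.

latitude 22.445°

Central angle δ = d/R = 1.725865 rad.
Start latitude φ₁ = -0.563933 rad; initial bearing θ = 5.078908 rad.
Applying the spherical law of cosines for sides, sin φ₂ = sin φ₁ cos δ + cos φ₁ sin δ cos θ = 0.381798, so φ₂ = 22.445°.
Then Δλ = atan2(-0.779557, 0.049629) = -1.507219 rad, from sin θ sin δ cos φ₁ over cos δ − sin φ₁ sin φ₂.
λ₂ = 169.237° + -86.357° = 82.880°.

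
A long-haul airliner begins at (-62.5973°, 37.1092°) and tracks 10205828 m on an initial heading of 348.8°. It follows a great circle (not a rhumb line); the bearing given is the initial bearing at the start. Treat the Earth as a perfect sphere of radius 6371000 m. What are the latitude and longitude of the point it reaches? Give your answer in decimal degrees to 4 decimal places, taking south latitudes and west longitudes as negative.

δ = 10205828/6371000 = 1.601919 rad (91.7832°).
Converting: φ₁ = -1.092529 rad, θ = 6.087708 rad.
Destination latitude: φ₂ = arcsin( sin φ₁ cos δ + cos φ₁ sin δ cos θ ) = arcsin(0.478884) = 28.6125°.
Then Δλ = atan2(-0.089351, 0.394032) = -0.222991 rad, from sin θ sin δ cos φ₁ over cos δ − sin φ₁ sin φ₂.
Hence λ₂ = 37.1092° + -12.7764° = 24.3328°.

latitude 28.6125°, longitude 24.3328°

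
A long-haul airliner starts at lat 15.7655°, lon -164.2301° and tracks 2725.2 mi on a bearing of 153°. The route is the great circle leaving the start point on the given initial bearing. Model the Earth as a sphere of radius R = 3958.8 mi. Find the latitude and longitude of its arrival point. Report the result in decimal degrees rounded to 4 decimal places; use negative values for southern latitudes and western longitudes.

δ = 2725.2/3958.8 = 0.688390 rad (39.4419°).
With φ₁ = 15.7655° = 0.275160 rad and θ = 153° = 2.670354 rad:
Applying the spherical law of cosines for sides, sin φ₂ = sin φ₁ cos δ + cos φ₁ sin δ cos θ = -0.334932, so φ₂ = -19.5684°.
Then Δλ = atan2(0.277568, 0.863271) = 0.311091 rad, from sin θ sin δ cos φ₁ over cos δ − sin φ₁ sin φ₂.
λ₂ = -164.2301° + 17.8242° = -146.4059°.

latitude -19.5684°, longitude -146.4059°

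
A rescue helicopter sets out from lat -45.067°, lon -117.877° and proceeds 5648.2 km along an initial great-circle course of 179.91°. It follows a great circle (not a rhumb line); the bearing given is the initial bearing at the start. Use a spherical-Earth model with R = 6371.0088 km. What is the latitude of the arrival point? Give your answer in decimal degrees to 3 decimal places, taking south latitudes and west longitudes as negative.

δ = 5648.2/6371.0088 = 0.886547 rad (50.7954°).
Converting: φ₁ = -0.786568 rad, θ = 3.140022 rad.
Applying the spherical law of cosines for sides, sin φ₂ = sin φ₁ cos δ + cos φ₁ sin δ cos θ = -0.994769, so φ₂ = -84.137°.
For the longitude increment, Δλ = atan2( sin θ sin δ cos φ₁, cos δ − sin φ₁ sin φ₂ ) = atan2(0.000860, -0.072139) = 179.317°.
λ₂ = λ₁ + Δλ = 61.440°.

latitude -84.137°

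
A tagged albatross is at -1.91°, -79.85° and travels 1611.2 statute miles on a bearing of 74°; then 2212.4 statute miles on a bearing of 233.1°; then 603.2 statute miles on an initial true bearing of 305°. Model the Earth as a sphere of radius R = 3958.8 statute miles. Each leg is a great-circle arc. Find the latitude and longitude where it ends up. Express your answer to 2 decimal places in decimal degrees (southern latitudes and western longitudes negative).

Apply the spherical direct solution leg by leg, carrying full precision between legs.
Leg 1: from (-1.91°, -79.85°), δ = 1611.2/3958.8 = 0.406992 rad, θ = 74° → φ = 4.50°, λ = -57.41°.
Leg 2: from (4.50°, -57.41°), δ = 2212.4/3958.8 = 0.558856 rad, θ = 233.1° → φ = -14.53°, λ = -83.39°.
Leg 3: from (-14.53°, -83.39°), δ = 603.2/3958.8 = 0.152369 rad, θ = 305° → φ = -9.42°, λ = -90.63°.

latitude -9.42°, longitude -90.63°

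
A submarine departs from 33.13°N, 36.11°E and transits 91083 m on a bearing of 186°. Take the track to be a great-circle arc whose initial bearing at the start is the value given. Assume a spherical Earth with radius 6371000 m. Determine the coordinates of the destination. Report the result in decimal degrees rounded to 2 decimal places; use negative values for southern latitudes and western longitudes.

Central angle δ = d/R = 0.014296 rad.
With φ₁ = 33.13° = 0.578228 rad and θ = 186° = 3.246312 rad:
Destination latitude: φ₂ = arcsin( sin φ₁ cos δ + cos φ₁ sin δ cos θ ) = arcsin(0.534578) = 32.32°.
For the longitude increment, Δλ = atan2( sin θ sin δ cos φ₁, cos δ − sin φ₁ sin φ₂ ) = atan2(-0.001251, 0.707729) = -0.10°.
Hence λ₂ = 36.11° + -0.10° = 36.01°.

latitude 32.32°, longitude 36.01°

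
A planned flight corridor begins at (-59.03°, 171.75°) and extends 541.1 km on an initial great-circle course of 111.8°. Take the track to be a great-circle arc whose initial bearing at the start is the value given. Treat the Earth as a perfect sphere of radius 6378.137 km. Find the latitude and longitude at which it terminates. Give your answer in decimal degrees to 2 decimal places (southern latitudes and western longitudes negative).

latitude -60.52°, longitude -179.05°

δ = 541.1/6378.137 = 0.084837 rad (4.8608°).
Converting: φ₁ = -1.030268 rad, θ = 1.951278 rad.
Applying the spherical law of cosines for sides, sin φ₂ = sin φ₁ cos δ + cos φ₁ sin δ cos θ = -0.870546, so φ₂ = -60.52°.
Δλ = atan2( sin θ sin δ cos φ₁ , cos δ − sin φ₁ sin φ₂ ) = atan2(0.040485, 0.249965) = 0.160570 rad = 9.20°.
λ₂ = 171.75° + 9.20° = 180.95°, normalized to (−180°, 180°] → -179.05°.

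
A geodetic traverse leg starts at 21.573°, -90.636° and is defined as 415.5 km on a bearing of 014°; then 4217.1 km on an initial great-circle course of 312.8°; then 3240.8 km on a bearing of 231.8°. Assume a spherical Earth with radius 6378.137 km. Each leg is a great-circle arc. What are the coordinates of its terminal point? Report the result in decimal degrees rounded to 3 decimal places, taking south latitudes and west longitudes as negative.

latitude 24.364°, longitude -154.473°

Apply the spherical direct solution leg by leg, carrying full precision between legs.
Leg 1: from (21.573°, -90.636°), δ = 415.5/6378.137 = 0.065144 rad, θ = 14° → φ = 25.192°, λ = -89.639°.
Leg 2: from (25.192°, -89.639°), δ = 4217.1/6378.137 = 0.661181 rad, θ = 312.8° → φ = 45.519°, λ = -129.656°.
Leg 3: from (45.519°, -129.656°), δ = 3240.8/6378.137 = 0.508111 rad, θ = 231.8° → φ = 24.364°, λ = -154.473°.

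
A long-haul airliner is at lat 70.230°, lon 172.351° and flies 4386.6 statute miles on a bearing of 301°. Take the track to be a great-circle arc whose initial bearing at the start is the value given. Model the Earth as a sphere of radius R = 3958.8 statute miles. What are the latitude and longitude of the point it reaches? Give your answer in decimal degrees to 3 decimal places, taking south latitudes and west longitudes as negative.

latitude 35.168°, longitude 62.118°

Central angle δ = d/R = 1.108063 rad.
Converting: φ₁ = 1.225745 rad, θ = 5.253441 rad.
sin φ₂ = sin φ₁ cos δ + cos φ₁ sin δ cos θ = (0.941058)(0.446396) + (0.338245)(0.894836)(0.515038) = 0.575973
φ₂ = asin(0.575973) = 0.613794 rad = 35.168°.
Δλ = atan2( sin θ sin δ cos φ₁ , cos δ − sin φ₁ sin φ₂ ) = atan2(-0.259442, -0.095628) = -1.923937 rad = -110.233°.
λ₂ = λ₁ + Δλ = 62.118°.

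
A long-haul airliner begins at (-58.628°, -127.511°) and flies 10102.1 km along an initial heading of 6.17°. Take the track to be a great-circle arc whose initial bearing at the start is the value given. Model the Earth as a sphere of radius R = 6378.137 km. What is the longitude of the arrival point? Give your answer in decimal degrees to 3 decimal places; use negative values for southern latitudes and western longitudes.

longitude -120.237°

Angular distance δ = d/R = 10102.1 / 6378.137 = 1.583864 rad.
Start latitude φ₁ = -1.023252 rad; initial bearing θ = 0.107687 rad.
Destination latitude: φ₂ = arcsin( sin φ₁ cos δ + cos φ₁ sin δ cos θ ) = arcsin(0.528689) = 31.917°.
For the longitude increment, Δλ = atan2( sin θ sin δ cos φ₁, cos δ − sin φ₁ sin φ₂ ) = atan2(0.055948, 0.438331) = 7.274°.
Hence λ₂ = -127.511° + 7.274° = -120.237°.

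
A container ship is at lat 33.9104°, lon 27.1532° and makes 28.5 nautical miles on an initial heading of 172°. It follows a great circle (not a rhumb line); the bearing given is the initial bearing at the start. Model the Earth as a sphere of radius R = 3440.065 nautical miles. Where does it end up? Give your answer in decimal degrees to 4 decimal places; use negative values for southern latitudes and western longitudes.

Central angle δ = d/R = 0.008285 rad.
With φ₁ = 33.9104° = 0.591848 rad and θ = 172° = 3.001966 rad:
Applying the spherical law of cosines for sides, sin φ₂ = sin φ₁ cos δ + cos φ₁ sin δ cos θ = 0.551068, so φ₂ = 33.4403°.
Δλ = atan2( sin θ sin δ cos φ₁ , cos δ − sin φ₁ sin φ₂ ) = atan2(0.000957, 0.692527) = 0.001382 rad = 0.0792°.
λ₂ = λ₁ + Δλ = 27.2324°.

latitude 33.4403°, longitude 27.2324°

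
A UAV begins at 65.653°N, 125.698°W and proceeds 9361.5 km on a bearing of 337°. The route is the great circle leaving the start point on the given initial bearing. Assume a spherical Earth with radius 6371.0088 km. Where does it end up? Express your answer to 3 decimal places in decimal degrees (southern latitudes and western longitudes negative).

latitude 28.019°, longitude 80.427°

δ = 9361.5/6371.0088 = 1.469391 rad (84.1899°).
With φ₁ = 65.653° = 1.145861 rad and θ = 337° = 5.881760 rad:
Applying the spherical law of cosines for sides, sin φ₂ = sin φ₁ cos δ + cos φ₁ sin δ cos θ = 0.469769, so φ₂ = 28.019°.
Then Δλ = atan2(-0.160256, -0.326758) = -2.685620 rad, from sin θ sin δ cos φ₁ over cos δ − sin φ₁ sin φ₂.
λ₂ = -125.698° + -153.875° = -279.573°, normalized to (−180°, 180°] → 80.427°.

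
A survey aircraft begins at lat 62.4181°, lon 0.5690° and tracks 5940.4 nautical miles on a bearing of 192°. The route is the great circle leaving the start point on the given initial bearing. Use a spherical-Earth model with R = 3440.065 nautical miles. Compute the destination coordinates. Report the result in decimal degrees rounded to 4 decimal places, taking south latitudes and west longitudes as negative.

latitude -35.8125°, longitude -14.1021°

Angular distance δ = d/R = 5940.4 / 3440.065 = 1.726828 rad.
Start latitude φ₁ = 1.089401 rad; initial bearing θ = 3.351032 rad.
sin φ₂ = sin φ₁ cos δ + cos φ₁ sin δ cos θ = (0.886350)(-0.155399) + (0.463016)(0.987852)(-0.978148) = -0.585134
φ₂ = asin(-0.585134) = -0.625045 rad = -35.8125°.
For the longitude increment, Δλ = atan2( sin θ sin δ cos φ₁, cos δ − sin φ₁ sin φ₂ ) = atan2(-0.095097, 0.363234) = -14.6711°.
Hence λ₂ = 0.5690° + -14.6711° = -14.1021°.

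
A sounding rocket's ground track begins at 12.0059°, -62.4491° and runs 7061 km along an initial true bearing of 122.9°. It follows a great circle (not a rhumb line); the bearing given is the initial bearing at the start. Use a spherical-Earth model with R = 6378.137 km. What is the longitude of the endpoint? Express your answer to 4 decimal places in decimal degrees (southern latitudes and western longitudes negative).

longitude -8.0963°

Central angle δ = d/R = 1.107063 rad.
Converting: φ₁ = 0.209542 rad, θ = 2.145010 rad.
sin φ₂ = sin φ₁ cos δ + cos φ₁ sin δ cos θ = (0.208012)(0.447290) + (0.978126)(0.894389)(-0.543174) = -0.382141
φ₂ = asin(-0.382141) = -0.392112 rad = -22.4664°.
For the longitude increment, Δλ = atan2( sin θ sin δ cos φ₁, cos δ − sin φ₁ sin φ₂ ) = atan2(0.734521, 0.526780) = 54.3528°.
λ₂ = λ₁ + Δλ = -8.0963°.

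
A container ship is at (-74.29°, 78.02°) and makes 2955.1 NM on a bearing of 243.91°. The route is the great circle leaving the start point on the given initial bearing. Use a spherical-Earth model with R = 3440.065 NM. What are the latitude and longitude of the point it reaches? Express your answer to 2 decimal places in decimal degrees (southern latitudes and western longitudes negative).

latitude -45.97°, longitude -23.91°

Angular distance δ = d/R = 2955.1 / 3440.065 = 0.859024 rad.
With φ₁ = -74.29° = -1.296605 rad and θ = 243.91° = 4.257033 rad:
Applying the spherical law of cosines for sides, sin φ₂ = sin φ₁ cos δ + cos φ₁ sin δ cos θ = -0.718944, so φ₂ = -45.97°.
Then Δλ = atan2(-0.184136, -0.038911) = -1.779050 rad, from sin θ sin δ cos φ₁ over cos δ − sin φ₁ sin φ₂.
Hence λ₂ = 78.02° + -101.93° = -23.91°.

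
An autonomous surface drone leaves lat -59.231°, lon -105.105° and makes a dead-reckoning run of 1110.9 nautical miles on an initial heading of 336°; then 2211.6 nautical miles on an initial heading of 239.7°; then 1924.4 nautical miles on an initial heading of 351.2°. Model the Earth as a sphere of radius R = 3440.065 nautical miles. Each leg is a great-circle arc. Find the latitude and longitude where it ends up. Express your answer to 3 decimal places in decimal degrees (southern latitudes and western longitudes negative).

Apply the spherical direct solution leg by leg, carrying full precision between legs.
Leg 1: from (-59.231°, -105.105°), δ = 1110.9/3440.065 = 0.322930 rad, θ = 336° → φ = -41.798°, λ = -115.076°.
Leg 2: from (-41.798°, -115.076°), δ = 2211.6/3440.065 = 0.642895 rad, θ = 239.7° → φ = -49.371°, λ = -167.723°.
Leg 3: from (-49.371°, -167.723°), δ = 1924.4/3440.065 = 0.559408 rad, θ = 351.2° → φ = -17.564°, λ = -172.608°.

latitude -17.564°, longitude -172.608°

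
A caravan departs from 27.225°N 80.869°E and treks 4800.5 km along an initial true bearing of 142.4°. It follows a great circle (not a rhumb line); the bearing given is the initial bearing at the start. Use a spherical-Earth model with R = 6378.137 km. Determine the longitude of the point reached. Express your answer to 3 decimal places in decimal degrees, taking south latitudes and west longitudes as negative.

longitude 105.811°

δ = 4800.5/6378.137 = 0.752649 rad (43.1236°).
With φ₁ = 27.225° = 0.475166 rad and θ = 142.4° = 2.485349 rad:
sin φ₂ = sin φ₁ cos δ + cos φ₁ sin δ cos θ = (0.457486)(0.729880) + (0.889217)(0.683575)(-0.792290) = -0.147680
φ₂ = asin(-0.147680) = -0.148222 rad = -8.493°.
Δλ = atan2( sin θ sin δ cos φ₁ , cos δ − sin φ₁ sin φ₂ ) = atan2(0.370874, 0.797442) = 0.435324 rad = 24.942°.
λ₂ = λ₁ + Δλ = 105.811°.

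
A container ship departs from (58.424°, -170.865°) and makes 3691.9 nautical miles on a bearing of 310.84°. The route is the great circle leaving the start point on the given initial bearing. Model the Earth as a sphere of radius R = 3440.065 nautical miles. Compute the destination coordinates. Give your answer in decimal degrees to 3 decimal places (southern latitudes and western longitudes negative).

latitude 45.035°, longitude 79.313°

The arc subtends δ = 3691.9/3440.065 = 1.073206 rad at the centre.
Converting: φ₁ = 1.019691 rad, θ = 5.425181 rad.
sin φ₂ = sin φ₁ cos δ + cos φ₁ sin δ cos θ = (0.851946)(0.477309) + (0.523629)(0.878735)(0.653949) = 0.707544
φ₂ = asin(0.707544) = 0.786017 rad = 45.035°.
Δλ = atan2( sin θ sin δ cos φ₁ , cos δ − sin φ₁ sin φ₂ ) = atan2(-0.348107, -0.125481) = -1.916764 rad = -109.822°.
λ₂ = -170.865° + -109.822° = -280.687°, normalized to (−180°, 180°] → 79.313°.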